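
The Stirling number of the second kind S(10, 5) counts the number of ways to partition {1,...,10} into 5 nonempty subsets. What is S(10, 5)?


Using the explicit formula S(n,k) = (1/k!) sum_{j=0}^{k} (-1)^(k-j) C(k,j) j^n:
S(10, 5) = 42525
Equivalently, S(n,k) is n! times the coefficient of x^n in the EGF (e^x - 1)^k / k!.

42525


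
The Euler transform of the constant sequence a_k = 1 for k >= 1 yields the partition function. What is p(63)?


The Euler transform converts the sequence a_k = 1 into the number of integer partitions.
Using the recurrence or dynamic programming:
p(63) = 1505499

1505499


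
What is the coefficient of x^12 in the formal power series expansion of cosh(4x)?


The Maclaurin series is cosh(t) = sum_{m>=0} t^(2m) / (2m)!, so substituting t = 4x, only even powers of x are nonzero, with coefficient of x^(2m) equal to 4^(2m) / (2m)!.
For x^12 the coefficient is 4^12/12! = 16777216/479001600 = 16384/467775.

16384/467775


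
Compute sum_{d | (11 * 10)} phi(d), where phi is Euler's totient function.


First, 11 * 10 = 110. One classical identity is sum_{d | n} phi(d) = n (each k in [1, n] has a unique gcd with n, and among the k's with gcd(k, n) = n/d there are phi(d) of them). So the sum equals 110. We also verify directly:
Divisors of 110: 1, 2, 5, 10, 11, 22, 55, 110.
phi values: 1, 1, 4, 4, 10, 10, 40, 40.
Sum = 110.

110


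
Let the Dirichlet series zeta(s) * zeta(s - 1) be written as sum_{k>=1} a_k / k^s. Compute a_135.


Convolution gives a_k = sum_{d | k} d * 1 = sum_{d | k} d = sigma(k), the sum of positive divisors of k.
For k = 135, the divisors are 1, 3, 5, 9, 15, 27, 45, 135, so
sigma(135) = 1 + 3 + 5 + 9 + 15 + 27 + 45 + 135 = 240.

240


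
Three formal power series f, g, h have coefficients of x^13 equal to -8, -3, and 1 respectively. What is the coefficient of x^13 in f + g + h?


Series addition is componentwise:
-8 + -3 + 1
= -10

-10


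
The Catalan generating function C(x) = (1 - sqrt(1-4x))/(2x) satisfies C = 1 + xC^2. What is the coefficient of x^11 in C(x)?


Substituting x -> x scales the n-th coefficient by 1, so [x^11] C(x) = C_11.
C_11 = C(2*11, 11)/(12) = 705432/12 = 58786.
= 58786.

58786


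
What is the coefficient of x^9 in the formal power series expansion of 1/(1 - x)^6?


The expansion 1/(1 - x)^r = sum_{k>=0} C(k + r - 1, r - 1) x^k follows from the multiset / negative-binomial theorem (or from repeated differentiation of the geometric series).
For r = 6 and k = 9:
C(14, 5) = 87178291200 / (120 * 362880) = 2002.

2002


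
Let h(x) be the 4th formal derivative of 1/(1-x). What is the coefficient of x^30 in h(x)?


Differentiating 4 times: d^4/dx^4 [1/(1-x)] = 4!/(1-x)^5.
The expansion 1/(1-x)^5 = sum_{k>=0} C(k+4, 4) x^k, so the coefficient of x^n in 4!/(1-x)^5 is 4! * C(n+4, 4).
For n = 30: 24 * C(34, 4) = 24 * 46376 = 1113024

1113024


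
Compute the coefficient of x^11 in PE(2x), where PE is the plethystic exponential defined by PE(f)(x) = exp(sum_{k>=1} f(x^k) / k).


With f(x) = 2x, the exponent is sum_{k>=1} 2 x^k / k = 2 * (-ln(1 - x)). Exponentiating:
PE(2x) = exp(-2 ln(1 - x)) = 1/(1 - x)^2.
By the negative binomial expansion, [x^n] 1/(1 - x)^2 = C(n + 1, 1).
For n = 11: C(12, 1) = 12.

12


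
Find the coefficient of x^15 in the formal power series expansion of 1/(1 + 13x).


Write 1/(1 + c x) = 1/(1 - (-c) x) and apply the geometric-series identity
1/(1 - y) = sum_{k>=0} y^k to get 1/(1 + c x) = sum_{k>=0} (-c)^k x^k.
So the coefficient of x^k is (-c)^k = (-1)^k * c^k.
Here c = 13 and k = 15:
(-13)^15 = -1 * 51185893014090757 = -51185893014090757

-51185893014090757


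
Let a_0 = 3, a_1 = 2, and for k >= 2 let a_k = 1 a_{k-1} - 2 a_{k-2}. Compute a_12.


Iterating the recurrence forward:
a_0 = 3
a_1 = 2
a_2 = 1*2 - 2*3 = -4
a_3 = 1*-4 - 2*2 = -8
a_4 = 1*-8 - 2*-4 = 0
a_5 = 1*0 - 2*-8 = 16
a_6 = 1*16 - 2*0 = 16
a_7 = 1*16 - 2*16 = -16
a_8 = 1*-16 - 2*16 = -48
a_9 = 1*-48 - 2*-16 = -16
a_10 = 1*-16 - 2*-48 = 80
a_11 = 1*80 - 2*-16 = 112
a_12 = 1*112 - 2*80 = -48
So a_12 = -48.

-48


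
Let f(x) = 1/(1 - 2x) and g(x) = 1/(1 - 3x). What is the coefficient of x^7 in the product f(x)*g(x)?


The coefficient of x^n in f*g is the Cauchy product: sum_{k=0}^{n} a^k * b^(n-k).
With a=2, b=3, n=7:
sum_{k=0}^{7} 2^k * 3^(7-k)
= 6305

6305


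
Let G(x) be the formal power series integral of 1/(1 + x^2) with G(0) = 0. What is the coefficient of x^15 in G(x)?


1/(1 + x^2) = sum_{j>=0} (-1)^j x^(2j). Integrating termwise with G(0) = 0:
G(x) = sum_{j>=0} (-1)^j x^(2j+1) / (2j+1) = arctan(x).
Only odd powers are nonzero. For x^15 write 15 = 2*7 + 1, giving
(-1)^7 / 15 = -1/15 = -1/15.

-1/15


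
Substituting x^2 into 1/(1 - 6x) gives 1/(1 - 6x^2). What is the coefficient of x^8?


The coefficient of x^(2m) in 1/(1 - 6x^2) is 6^m.
With n = 8 = 2*4, the coefficient is 6^4 = 1296.

1296


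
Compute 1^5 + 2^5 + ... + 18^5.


This power sum has a closed form given by Faulhaber's formula
sum_{k=1}^{m} k^p = (1 / (p + 1)) * sum_{j=0}^{p} C(p + 1, j) B_j m^(p + 1 - j),
but for small m direct computation is fastest:
1 + 32 + 243 + 1024 + 3125 + 7776 + 16807 + 32768 + 59049 + 100000 + 161051 + 248832 + 371293 + 537824 + 759375 + 1048576 + 1419857 + 1889568 = 6657201.

6657201


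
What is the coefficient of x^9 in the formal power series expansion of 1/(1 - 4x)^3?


The general identity 1/(1 - c x)^r = sum_{k>=0} c^k C(k + r - 1, r - 1) x^k follows by substituting y = c x into 1/(1 - y)^r = sum_{k>=0} C(k + r - 1, r - 1) y^k.
For c = 4, r = 3, k = 9:
4^9 * C(11, 2) = 262144 * 55 = 14417920.

14417920


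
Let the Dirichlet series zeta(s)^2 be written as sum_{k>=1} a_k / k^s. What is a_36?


The Dirichlet convolution of the constant function 1 with itself gives (1 * 1)(k) = sum_{d | k} 1 = d(k), the number of positive divisors of k.
Since zeta(s) = sum_{k>=1} 1/k^s, we have zeta(s)^2 = sum_{k>=1} d(k)/k^s, so a_k = d(k).
For k = 36: the divisors are 1, 2, 3, 4, 6, 9, 12, 18, 36.
Count = 9.

9


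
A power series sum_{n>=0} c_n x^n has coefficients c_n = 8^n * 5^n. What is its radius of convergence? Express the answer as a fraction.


By the root test (Cauchy-Hadamard), the radius is R = 1 / limsup_n |c_n|^(1/n).
Here |c_n|^(1/n) = (8^n * 5^n)^(1/n) = 8 * 5 = 40 for all n.
So R = 1/40 = 1/40.

1/40


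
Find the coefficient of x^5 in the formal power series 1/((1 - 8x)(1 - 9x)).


By partial fractions or Cauchy convolution:
The coefficient equals sum_{k=0}^{5} 8^k * 9^(5-k).
= 269297

269297


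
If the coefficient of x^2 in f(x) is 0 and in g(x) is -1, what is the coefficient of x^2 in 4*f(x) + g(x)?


Scalar multiplication scales coefficients: 4 * 0 = 0.
Then add the g coefficient: 0 + -1
= -1

-1


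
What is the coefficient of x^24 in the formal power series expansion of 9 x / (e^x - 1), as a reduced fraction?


The exponential generating function for Bernoulli numbers is
x / (e^x - 1) = sum_{k>=0} B_k x^k / k!.
So the coefficient of x^24 in 9 x / (e^x - 1) is 9 B_24 / 24!.
Computing: B_24 = -236364091/2730, 24! = 620448401733239439360000, giving
9 * -236364091/2730 / 620448401733239439360000 = -236364091/188202681859082629939200000.

-236364091/188202681859082629939200000


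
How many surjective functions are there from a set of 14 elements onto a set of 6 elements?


By inclusion-exclusion on which target elements are missed, the number of surjections from an n-set onto a k-set is
surj(n, k) = sum_{j=0}^{k} (-1)^j C(k, j) (k - j)^n.
Equivalently surj(n, k) = k! * S(n, k), where S(n, k) is the Stirling number of the second kind.
For n = 14, k = 6:
S(14, 6) = 63436373, so
surj = 6! * 63436373 = 720 * 63436373 = 45674188560.

45674188560


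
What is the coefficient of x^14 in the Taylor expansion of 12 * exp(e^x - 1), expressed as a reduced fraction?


exp(e^x - 1) = sum_{k>=0} Bell_k x^k / k!, where Bell_k is the k-th Bell number.
So the coefficient of x^14 is 12 * Bell_14 / 14!.
Computing: Bell_14 = 190899322 and 14! = 87178291200, giving
12 * 190899322/87178291200 = 95449661/3632428800.

95449661/3632428800


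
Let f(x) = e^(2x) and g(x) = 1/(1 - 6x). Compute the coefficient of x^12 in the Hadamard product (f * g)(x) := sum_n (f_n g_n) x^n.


Expanding: f_k = 2^k/k! (from e^(2x)) and g_k = 6^k (from 1/(1 - 6x)). So the Hadamard coefficient (f * g)_k = 2^k 6^k / k! = (12)^k / k!.
For k = 12: 12^12/12! = 8916100448256/479001600 = 35831808/1925.

35831808/1925


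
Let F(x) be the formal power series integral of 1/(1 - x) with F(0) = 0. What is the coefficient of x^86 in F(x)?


1/(1 - x) = sum_{k>=0} x^k. Integrating termwise and using F(0) = 0 gives
F(x) = sum_{k>=0} x^(k+1) / (k+1) = sum_{m>=1} x^m / m = -ln(1 - x).
So the coefficient of x^86 is 1/86 = 1/86.

1/86


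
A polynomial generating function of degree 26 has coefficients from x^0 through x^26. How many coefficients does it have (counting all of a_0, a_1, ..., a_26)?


A polynomial of degree 26 takes the form a_0 + a_1 x + ... + a_26 x^26.
The number of coefficients is 26 + 1 = 27.

27


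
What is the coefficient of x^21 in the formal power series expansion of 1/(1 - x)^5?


The negative binomial / multiset identity is
1/(1 - x)^r = sum_{k>=0} C(k + r - 1, r - 1) x^k.
Here r = 5 and k = 21, so the coefficient is
C(21 + 4, 4) = C(25, 4)
= 12650

12650


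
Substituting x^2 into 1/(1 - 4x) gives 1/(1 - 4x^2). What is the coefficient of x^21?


Since 1/(1 - 4x^2) only has even powers of x,
the coefficient of x^21 (odd) is 0.

0


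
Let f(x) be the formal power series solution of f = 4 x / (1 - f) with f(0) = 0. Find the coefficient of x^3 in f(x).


Apply Lagrange inversion: f = 4 x * phi(f) with phi(t) = 1/(1 - t), so
[x^n] f = 4^n * (1/n) [t^(n-1)] phi(t)^n = 4^n * (1/n) [t^(n-1)] (1 - t)^(-n) = 4^n * (1/n) C(2n - 2, n - 1) = 4^n * C_{n-1}.
For n = 3: C_2 = C(4, 2) / 3 = 6/3 = 2.
With the 4^3 = 64 factor, the coefficient is 64 * 2 = 128.

128


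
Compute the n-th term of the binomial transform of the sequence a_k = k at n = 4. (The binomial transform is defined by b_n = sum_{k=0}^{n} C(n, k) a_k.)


With a_k = k, b_n = sum_{k=0}^{n} C(n, k) k. Using k * C(n, k) = n * C(n-1, k-1) gives b_n = n * sum_{k>=1} C(n-1, k-1) = n * 2^(n-1).
For n = 4: 4 * 2^3 = 4 * 8 = 32.

32


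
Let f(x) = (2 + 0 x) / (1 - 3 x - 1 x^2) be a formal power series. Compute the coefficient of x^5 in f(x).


Write f(x) = sum_{k>=0} a_k x^k. Multiplying both sides by 1 - 3 x - 1 x^2 gives
(1 - 3 x - 1 x^2) sum_{k>=0} a_k x^k = 2 + 0 x.
Matching coefficients:
 x^0: a_0 = 2
 x^1: a_1 - 3 a_0 = 0  =>  a_1 = 3*2 + 0 = 6
 x^k (k >= 2): a_k = 3 a_{k-1} + 1 a_{k-2}.
Iterating: a_2 = 20, a_3 = 66, a_4 = 218, a_5 = 720.
So the coefficient of x^5 is 720.

720


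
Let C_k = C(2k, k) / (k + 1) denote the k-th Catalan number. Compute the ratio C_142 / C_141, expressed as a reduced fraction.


Using C_k = (2k)! / (k! (k+1)!), the ratio C_{k+1}/C_k simplifies to
C_{k+1}/C_k = [(2k+2)! / ((k+1)! (k+2)!)] * [k! (k+1)! / (2k)!]
 = (2k+2)(2k+1) / ((k+1)(k+2)) = 2(2k+1) / (k+2).
For k = 141: 2(2*141 + 1) / (141 + 2) = 566/143 = 566/143.

566/143


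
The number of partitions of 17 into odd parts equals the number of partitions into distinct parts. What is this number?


Computing partitions of 17 into odd parts (1, 3, 5, ...):
Using the generating function prod_{k>=0} 1/(1-x^(2k+1)),
the count is 38

38


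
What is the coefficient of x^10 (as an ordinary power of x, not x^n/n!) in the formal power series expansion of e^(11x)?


The exponential series is e^y = sum_{k>=0} y^k / k!. Substituting y = 11x gives
e^(11x) = sum_{k>=0} 11^k x^k / k!.
So the coefficient of x^n is a^n/n! with a = 11, n = 10:
11^10 / 10! = 25937424601/3628800 = 25937424601/3628800

25937424601/3628800


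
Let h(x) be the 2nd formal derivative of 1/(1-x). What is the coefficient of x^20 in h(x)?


Differentiating 2 times: d^2/dx^2 [1/(1-x)] = 2!/(1-x)^3.
The expansion 1/(1-x)^3 = sum_{k>=0} C(k+2, 2) x^k, so the coefficient of x^n in 2!/(1-x)^3 is 2! * C(n+2, 2).
For n = 20: 2 * C(22, 2) = 2 * 231 = 462

462


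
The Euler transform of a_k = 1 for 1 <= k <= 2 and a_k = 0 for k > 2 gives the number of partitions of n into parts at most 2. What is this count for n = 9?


Partitions of 9 into parts at most 2:
Using generating function (1-x)^(-1)(1-x^2)^(-1),
the coefficient of x^9 = 5

5


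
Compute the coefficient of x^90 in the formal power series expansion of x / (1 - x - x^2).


Let f(x) = sum_{k>=0} a_k x^k. Multiplying f(x) * (1 - x - x^2) = x and matching coefficients gives a_0 = 0, a_1 = 1, and a_k = a_{k-1} + a_{k-2} for k >= 2. These are the Fibonacci numbers F_k.
Iterating from F_0 = 0, F_1 = 1:
F_0=0, F_1=1, F_2=1, F_3=2, F_4=3, F_5=5, F_6=8, F_7=13, F_8=21, F_9=34, ...
F_90 = 2880067194370816120.

2880067194370816120


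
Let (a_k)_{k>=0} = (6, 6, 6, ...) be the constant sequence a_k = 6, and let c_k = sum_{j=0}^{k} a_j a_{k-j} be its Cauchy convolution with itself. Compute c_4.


Since a_j = 6 for all j >= 0, the convolution sum becomes
c_k = sum_{j=0}^{k} 6 * 6 = 36 * (k + 1).
Equivalently, the generating function of (a_k) is 6/(1 - x) and its square is 36/(1 - x)^2 = sum_{k>=0} 36(k + 1) x^k.
For k = 4: 36 * 5 = 180.

180


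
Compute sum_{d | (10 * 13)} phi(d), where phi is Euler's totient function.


First, 10 * 13 = 130. One classical identity is sum_{d | n} phi(d) = n (each k in [1, n] has a unique gcd with n, and among the k's with gcd(k, n) = n/d there are phi(d) of them). So the sum equals 130. We also verify directly:
Divisors of 130: 1, 2, 5, 10, 13, 26, 65, 130.
phi values: 1, 1, 4, 4, 12, 12, 48, 48.
Sum = 130.

130


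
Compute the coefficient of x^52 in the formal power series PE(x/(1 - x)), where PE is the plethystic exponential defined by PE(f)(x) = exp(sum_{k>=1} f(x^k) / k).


For f(x) = x/(1 - x) we have
sum_{k>=1} f(x^k) / k = sum_{k>=1} (1/k) * x^k / (1 - x^k) = sum_{k, m >= 1} x^(k m) / k,
which after exponentiating simplifies to
PE(x/(1 - x)) = prod_{k>=1} 1 / (1 - x^k).
This is the generating function for the partition function p(n), so the coefficient of x^52 is p(52).
Computing p(52) by dynamic programming over parts 1, 2, ..., 52: p(52) = 281589.

281589


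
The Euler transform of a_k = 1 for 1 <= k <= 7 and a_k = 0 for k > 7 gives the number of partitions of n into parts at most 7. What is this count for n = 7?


Partitions of 7 into parts at most 7:
Using generating function (1-x)^(-1)(1-x^2)^(-1)...(1-x^7)^(-1),
the coefficient of x^7 = 15

15


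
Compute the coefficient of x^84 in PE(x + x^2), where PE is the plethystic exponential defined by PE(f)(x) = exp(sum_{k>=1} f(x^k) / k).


With f(x) = x + x^2, the exponent is sum_{k>=1} (x^k + x^(2k)) / k = -ln(1 - x) - ln(1 - x^2). Exponentiating:
PE(x + x^2) = 1 / ((1 - x)(1 - x^2)).
This is the generating function for partitions of n into parts of size 1 or 2. The number of 2's can be any j in 0..42, and the rest are 1's, so
[x^84] = floor(84/2) + 1 = 43.

43


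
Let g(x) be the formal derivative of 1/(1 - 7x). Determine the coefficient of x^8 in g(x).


Differentiate termwise: d/dx sum_{k>=0} 7^k x^k = sum_{k>=1} k 7^k x^(k-1) = sum_{j>=0} (j+1) 7^(j+1) x^j.
Equivalently, d/dx [1/(1 - 7x)] = 7/(1 - 7x)^2.
For j = 8: 9 * 7^9 = 9 * 40353607 = 363182463.

363182463


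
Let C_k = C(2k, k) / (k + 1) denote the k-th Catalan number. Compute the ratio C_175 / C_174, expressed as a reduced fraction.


Using C_k = (2k)! / (k! (k+1)!), the ratio C_{k+1}/C_k simplifies to
C_{k+1}/C_k = [(2k+2)! / ((k+1)! (k+2)!)] * [k! (k+1)! / (2k)!]
 = (2k+2)(2k+1) / ((k+1)(k+2)) = 2(2k+1) / (k+2).
For k = 174: 2(2*174 + 1) / (174 + 2) = 698/176 = 349/88.

349/88


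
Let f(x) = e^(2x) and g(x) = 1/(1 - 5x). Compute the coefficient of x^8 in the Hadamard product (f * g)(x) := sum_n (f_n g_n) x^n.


Expanding: f_k = 2^k/k! (from e^(2x)) and g_k = 5^k (from 1/(1 - 5x)). So the Hadamard coefficient (f * g)_k = 2^k 5^k / k! = (10)^k / k!.
For k = 8: 10^8/8! = 100000000/40320 = 156250/63.

156250/63


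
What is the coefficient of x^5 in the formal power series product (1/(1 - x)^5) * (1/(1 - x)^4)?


Combine the factors: (1/(1 - x)^5) * (1/(1 - x)^4) = 1/(1 - x)^9.
Then use 1/(1 - x)^r = sum_{k>=0} C(k + r - 1, r - 1) x^k with r = 9 and k = 5:
C(13, 8) = 1287.

1287


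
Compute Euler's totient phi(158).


phi(n) counts integers in [1, n] coprime to n. Using the multiplicative formula phi(n) = n * prod_{p | n} (1 - 1/p):
158 = 2 * 79, so
phi(158) = 158 * (1 - 1/2) * (1 - 1/79) = 78.

78


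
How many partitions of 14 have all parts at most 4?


Using the generating function (1-x)^(-1)(1-x^2)^(-1)...(1-x^4)^(-1),
the coefficient of x^14 counts these restricted partitions.
Result = 47

47


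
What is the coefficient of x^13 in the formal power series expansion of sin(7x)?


The Maclaurin series is sin(t) = sum_{k>=0} (-1)^k t^(2k+1) / (2k+1)!, so substituting t = 7x, only odd powers of x are nonzero, with coefficient of x^(2k+1) equal to (-1)^k 7^(2k+1) / (2k+1)!.
Write 13 = 2*6 + 1, giving the coefficient (-1)^6 * 7^13 / 13! = 96889010407/6227020800 = 13841287201/889574400.

13841287201/889574400


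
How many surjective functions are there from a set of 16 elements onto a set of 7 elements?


By inclusion-exclusion on which target elements are missed, the number of surjections from an n-set onto a k-set is
surj(n, k) = sum_{j=0}^{k} (-1)^j C(k, j) (k - j)^n.
Equivalently surj(n, k) = k! * S(n, k), where S(n, k) is the Stirling number of the second kind.
For n = 16, k = 7:
S(16, 7) = 3281882604, so
surj = 7! * 3281882604 = 5040 * 3281882604 = 16540688324160.

16540688324160


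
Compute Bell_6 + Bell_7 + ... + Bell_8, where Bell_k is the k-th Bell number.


Recall Bell_k counts set partitions of a k-set (with Bell_0 = 1 by convention).
Bell_6 through Bell_8: 203, 877, 4140
Sum = 203 + 877 + 4140 = 5220.

5220


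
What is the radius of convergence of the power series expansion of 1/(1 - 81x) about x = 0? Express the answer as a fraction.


Expanding 1/(1 - 81x) = sum_{k>=0} 81^k x^k, the series converges when |81x| < 1, i.e., |x| < 1/81.
So the radius of convergence is 1/81 = 1/81.

1/81


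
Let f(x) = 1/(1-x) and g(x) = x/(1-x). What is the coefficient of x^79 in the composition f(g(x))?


First simplify the composition: f(g(x)) = 1/(1 - x/(1-x)) = (1-x)/((1-x) - x) = (1-x)/(1-2x).
Now extract the coefficient. Write (1-x)/(1-2x) = 1/(1-2x) - x/(1-2x).
The coefficient of x^n in 1/(1-2x) is 2^n, and in x/(1-2x) is 2^(n-1) (for n >= 1).
So the coefficient of x^79 is 2^79 - 2^78 = 604462909807314587353088 - 302231454903657293676544 = 302231454903657293676544.

302231454903657293676544


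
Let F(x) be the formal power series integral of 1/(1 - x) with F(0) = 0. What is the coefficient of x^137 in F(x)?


1/(1 - x) = sum_{k>=0} x^k. Integrating termwise and using F(0) = 0 gives
F(x) = sum_{k>=0} x^(k+1) / (k+1) = sum_{m>=1} x^m / m = -ln(1 - x).
So the coefficient of x^137 is 1/137 = 1/137.

1/137


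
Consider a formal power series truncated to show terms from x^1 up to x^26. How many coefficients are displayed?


From x^1 to x^26 inclusive, the count is 26 - 1 + 1 = 26.

26


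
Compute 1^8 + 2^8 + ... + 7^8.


This power sum has a closed form given by Faulhaber's formula
sum_{k=1}^{m} k^p = (1 / (p + 1)) * sum_{j=0}^{p} C(p + 1, j) B_j m^(p + 1 - j),
but for small m direct computation is fastest:
1 + 256 + 6561 + 65536 + 390625 + 1679616 + 5764801 = 7907396.

7907396


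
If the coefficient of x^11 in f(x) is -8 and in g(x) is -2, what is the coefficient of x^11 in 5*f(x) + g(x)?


Scalar multiplication scales coefficients: 5 * -8 = -40.
Then add the g coefficient: -40 + -2
= -42

-42


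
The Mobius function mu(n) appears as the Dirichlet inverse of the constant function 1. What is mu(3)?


3 = 3 (all distinct primes).
mu(3) = (-1)^1 = -1

-1


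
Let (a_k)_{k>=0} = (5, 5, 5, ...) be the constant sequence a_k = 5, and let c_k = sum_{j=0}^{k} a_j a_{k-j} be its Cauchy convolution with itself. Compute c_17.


Since a_j = 5 for all j >= 0, the convolution sum becomes
c_k = sum_{j=0}^{k} 5 * 5 = 25 * (k + 1).
Equivalently, the generating function of (a_k) is 5/(1 - x) and its square is 25/(1 - x)^2 = sum_{k>=0} 25(k + 1) x^k.
For k = 17: 25 * 18 = 450.

450


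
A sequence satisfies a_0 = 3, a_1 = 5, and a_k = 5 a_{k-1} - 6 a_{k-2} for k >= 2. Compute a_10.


The characteristic equation is t^2 - 5 t + 6 = 0, with roots r_1 = 3 and r_2 = 2 (so c_1 = r_1 + r_2, c_2 = -r_1 r_2 as required).
One can use the closed form a_n = A r_1^n + B r_2^n, but direct iteration is more reliable:
a_0 = 3, a_1 = 5, a_2 = 7, a_3 = 5, a_4 = -17, a_5 = -115, a_6 = -473, a_7 = -1675, a_8 = -5537, a_9 = -17635, a_10 = -54953.
So a_10 = -54953.

-54953


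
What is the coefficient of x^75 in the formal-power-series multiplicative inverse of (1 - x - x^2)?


Let the inverse be f(x) = sum_{k>=0} a_k x^k. From f(x) * (1 - x - x^2) = 1 and matching coefficients:
 x^0: a_0 = 1.
 x^1: a_1 - a_0 = 0, so a_1 = 1.
 x^k (k >= 2): a_k - a_{k-1} - a_{k-2} = 0, i.e. a_k = a_{k-1} + a_{k-2}.
This is the Fibonacci-type recurrence shifted so that a_0 = a_1 = 1.
Iterating: a_0=1, a_1=1, a_2=2, a_3=3, a_4=5, a_5=8, a_6=13, a_7=21, a_8=34, a_9=55, ...
a_75 = 3416454622906707.

3416454622906707


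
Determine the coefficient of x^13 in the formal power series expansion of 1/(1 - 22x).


The geometric series identity gives 1/(1 - c x) = sum_{k>=0} c^k x^k, so the coefficient of x^k is c^k.
Here c = 22 and k = 13.
Computing: 22^13 = 282810057883082752

282810057883082752


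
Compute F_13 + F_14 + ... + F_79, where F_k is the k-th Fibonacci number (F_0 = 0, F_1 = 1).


Use the identity sum_{k=0}^{N} F_k = F_{N+2} - 1 (which follows from F_{k+2} - F_{k+1} = F_k). Then
sum_{k=13}^{79} F_k = (F_{81} - 1) - (F_{14} - 1) = F_{81} - F_{14}.
Computing: F_{81} = 37889062373143906, F_{14} = 377, so
Sum = 37889062373143906 - 377 = 37889062373143529.

37889062373143529


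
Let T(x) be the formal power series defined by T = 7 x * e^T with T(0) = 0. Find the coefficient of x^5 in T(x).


Apply the Lagrange inversion formula: if T = 7 x * phi(T) with phi(t) = e^t, then
[x^n] T = 7^n * (1/n) [t^(n-1)] phi(t)^n = 7^n * (1/n) [t^(n-1)] e^(n t) = 7^n * (1/n) * n^(n-1) / (n-1)! = 7^n * n^(n-1) / n!.
When c = 1 this is the Cayley count of rooted labeled trees on n vertices, divided by n!.
For n = 5: 7^5 * 5^4 / 5! = 16807 * 625/120 = 2100875/24.

2100875/24


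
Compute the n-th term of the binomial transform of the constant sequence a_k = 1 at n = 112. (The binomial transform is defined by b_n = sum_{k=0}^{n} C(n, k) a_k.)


With a_k = 1 for all k, b_n = sum_{k=0}^{n} C(n, k) = 2^n by the binomial theorem.
For n = 112: 2^112 = 5192296858534827628530496329220096.

5192296858534827628530496329220096


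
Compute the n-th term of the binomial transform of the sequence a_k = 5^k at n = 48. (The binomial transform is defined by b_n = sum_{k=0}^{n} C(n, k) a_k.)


With a_k = 5^k, b_n = sum_{k=0}^{n} C(n, k) 5^k = (1 + 5)^n by the binomial theorem.
For n = 48: (1 + 5)^48 = 6^48 = 22452257707354557240087211123792674816.

22452257707354557240087211123792674816


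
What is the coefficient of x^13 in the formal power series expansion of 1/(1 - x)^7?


The negative binomial / multiset identity is
1/(1 - x)^r = sum_{k>=0} C(k + r - 1, r - 1) x^k.
Here r = 7 and k = 13, so the coefficient is
C(13 + 6, 6) = C(19, 6)
= 27132

27132


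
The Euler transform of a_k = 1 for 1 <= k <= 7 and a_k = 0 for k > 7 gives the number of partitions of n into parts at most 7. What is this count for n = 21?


Partitions of 21 into parts at most 7:
Using generating function (1-x)^(-1)(1-x^2)^(-1)...(1-x^7)^(-1),
the coefficient of x^21 = 436

436


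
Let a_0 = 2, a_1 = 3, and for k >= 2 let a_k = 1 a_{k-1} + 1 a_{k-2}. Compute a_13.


Iterating the recurrence forward:
a_0 = 2
a_1 = 3
a_2 = 1*3 + 1*2 = 5
a_3 = 1*5 + 1*3 = 8
a_4 = 1*8 + 1*5 = 13
a_5 = 1*13 + 1*8 = 21
a_6 = 1*21 + 1*13 = 34
a_7 = 1*34 + 1*21 = 55
a_8 = 1*55 + 1*34 = 89
a_9 = 1*89 + 1*55 = 144
a_10 = 1*144 + 1*89 = 233
a_11 = 1*233 + 1*144 = 377
a_12 = 1*377 + 1*233 = 610
a_13 = 1*610 + 1*377 = 987
So a_13 = 987.

987


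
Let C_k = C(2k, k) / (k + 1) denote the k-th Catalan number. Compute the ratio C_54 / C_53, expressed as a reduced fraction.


Using C_k = (2k)! / (k! (k+1)!), the ratio C_{k+1}/C_k simplifies to
C_{k+1}/C_k = [(2k+2)! / ((k+1)! (k+2)!)] * [k! (k+1)! / (2k)!]
 = (2k+2)(2k+1) / ((k+1)(k+2)) = 2(2k+1) / (k+2).
For k = 53: 2(2*53 + 1) / (53 + 2) = 214/55 = 214/55.

214/55


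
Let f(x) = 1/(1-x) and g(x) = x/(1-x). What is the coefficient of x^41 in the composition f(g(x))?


First simplify the composition: f(g(x)) = 1/(1 - x/(1-x)) = (1-x)/((1-x) - x) = (1-x)/(1-2x).
Now extract the coefficient. Write (1-x)/(1-2x) = 1/(1-2x) - x/(1-2x).
The coefficient of x^n in 1/(1-2x) is 2^n, and in x/(1-2x) is 2^(n-1) (for n >= 1).
So the coefficient of x^41 is 2^41 - 2^40 = 2199023255552 - 1099511627776 = 1099511627776.

1099511627776


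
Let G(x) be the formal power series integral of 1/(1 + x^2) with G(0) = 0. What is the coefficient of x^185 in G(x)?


1/(1 + x^2) = sum_{j>=0} (-1)^j x^(2j). Integrating termwise with G(0) = 0:
G(x) = sum_{j>=0} (-1)^j x^(2j+1) / (2j+1) = arctan(x).
Only odd powers are nonzero. For x^185 write 185 = 2*92 + 1, giving
(-1)^92 / 185 = 1/185 = 1/185.

1/185


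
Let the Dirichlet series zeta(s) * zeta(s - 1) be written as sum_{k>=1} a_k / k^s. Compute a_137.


Convolution gives a_k = sum_{d | k} d * 1 = sum_{d | k} d = sigma(k), the sum of positive divisors of k.
For k = 137, the divisors are 1, 137, so
sigma(137) = 1 + 137 = 138.

138


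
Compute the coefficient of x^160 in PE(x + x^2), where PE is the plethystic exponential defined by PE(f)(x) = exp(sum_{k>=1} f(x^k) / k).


With f(x) = x + x^2, the exponent is sum_{k>=1} (x^k + x^(2k)) / k = -ln(1 - x) - ln(1 - x^2). Exponentiating:
PE(x + x^2) = 1 / ((1 - x)(1 - x^2)).
This is the generating function for partitions of n into parts of size 1 or 2. The number of 2's can be any j in 0..80, and the rest are 1's, so
[x^160] = floor(160/2) + 1 = 81.

81


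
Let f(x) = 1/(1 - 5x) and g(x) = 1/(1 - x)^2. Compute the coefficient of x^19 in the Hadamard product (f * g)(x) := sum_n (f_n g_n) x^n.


f has coefficients f_k = 5^k. For g = 1/(1 - x)^2 the coefficient is g_k = C(k + 1, 1) = k + 1. The Hadamard coefficient is (f * g)_k = 5^k * (k + 1).
For k = 19: 5^19 * 20 = 19073486328125 * 20 = 381469726562500.

381469726562500


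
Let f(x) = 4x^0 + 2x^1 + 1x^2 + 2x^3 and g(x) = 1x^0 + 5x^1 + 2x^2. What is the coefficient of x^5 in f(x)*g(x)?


Cauchy product at x^5:
2*2
= 4

4


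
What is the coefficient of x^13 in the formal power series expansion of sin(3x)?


The Maclaurin series is sin(t) = sum_{k>=0} (-1)^k t^(2k+1) / (2k+1)!, so substituting t = 3x, only odd powers of x are nonzero, with coefficient of x^(2k+1) equal to (-1)^k 3^(2k+1) / (2k+1)!.
Write 13 = 2*6 + 1, giving the coefficient (-1)^6 * 3^13 / 13! = 1594323/6227020800 = 6561/25625600.

6561/25625600


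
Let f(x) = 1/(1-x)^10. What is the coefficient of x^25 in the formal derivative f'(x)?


Differentiate: d/dx [ 1/(1-x)^r ] = r / (1-x)^(r+1).
Here r = 10, so f'(x) = 10 / (1-x)^11.
The expansion of 1/(1-x)^(r+1) has coefficient of x^n equal to C(n+r, r).
So the coefficient of x^25 in f'(x) is
10 * C(35, 10) = 10 * 183579396 = 1835793960

1835793960


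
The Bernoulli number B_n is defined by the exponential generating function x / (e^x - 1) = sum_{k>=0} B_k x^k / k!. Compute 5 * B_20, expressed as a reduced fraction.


Bernoulli numbers can also be computed recursively via B_0 = 1 and sum_{j=0}^{m} C(m+1, j) B_j = 0 for m >= 1. Odd-index Bernoulli numbers vanish for k >= 3.
Computing B_20 = -174611/330, so 5 * B_20 = 5 * -174611/330 = -174611/66.

-174611/66


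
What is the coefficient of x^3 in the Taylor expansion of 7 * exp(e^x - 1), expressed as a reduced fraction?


exp(e^x - 1) = sum_{k>=0} Bell_k x^k / k!, where Bell_k is the k-th Bell number.
So the coefficient of x^3 is 7 * Bell_3 / 3!.
Computing: Bell_3 = 5 and 3! = 6, giving
7 * 5/6 = 35/6.

35/6


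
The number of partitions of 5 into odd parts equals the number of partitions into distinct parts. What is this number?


Computing partitions of 5 into odd parts (1, 3, 5, ...):
Using the generating function prod_{k>=0} 1/(1-x^(2k+1)),
the count is 3

3


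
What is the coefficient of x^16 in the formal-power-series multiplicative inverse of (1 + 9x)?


The inverse is 1/(1 + 9x). Apply the geometric identity 1/(1 - y) = sum_{k>=0} y^k with y = -9x:
1/(1 + 9x) = sum_{k>=0} (-9)^k x^k.
So the coefficient of x^16 is (-9)^16 = 1853020188851841.

1853020188851841


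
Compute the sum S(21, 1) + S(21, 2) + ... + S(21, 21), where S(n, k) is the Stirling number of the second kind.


By definition, S(n, k) counts partitions of an n-set into exactly k nonempty blocks.
Computing row n = 21 for k = 1..21:
S(21, k): 1, 1048575, 1742343625, 181509070050, 3791262568401, 26585679462804, 82310957214948, 132511015347084, 123272476465204, 71187132291275, 26826851689001, 6833042030178, 1204909218331, 149304004500, 13087462580, 809944464, 34952799, 1023435, 19285, 210, 1
Sum = 474869816156751. (This equals Bell_21 since the sum runs over all k.)

474869816156751


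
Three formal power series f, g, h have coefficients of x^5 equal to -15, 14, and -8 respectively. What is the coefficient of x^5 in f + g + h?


Series addition is componentwise:
-15 + 14 + -8
= -9

-9


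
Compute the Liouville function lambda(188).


The Liouville function is lambda(k) = (-1)^Omega(k), where Omega(k) counts the prime factors of k with multiplicity.
Factoring: 188 = 2 * 2 * 47, so Omega(188) = 3.
lambda(188) = (-1)^3 = -1.

-1


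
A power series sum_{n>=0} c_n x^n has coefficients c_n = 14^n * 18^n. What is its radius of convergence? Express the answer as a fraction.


By the root test (Cauchy-Hadamard), the radius is R = 1 / limsup_n |c_n|^(1/n).
Here |c_n|^(1/n) = (14^n * 18^n)^(1/n) = 14 * 18 = 252 for all n.
So R = 1/252 = 1/252.

1/252


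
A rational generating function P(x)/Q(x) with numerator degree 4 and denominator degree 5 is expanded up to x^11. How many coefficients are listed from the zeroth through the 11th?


Expanding up to x^11 gives the coefficients for x^0, x^1, ..., x^11.
That is 11 + 1 = 12 coefficients in total.

12


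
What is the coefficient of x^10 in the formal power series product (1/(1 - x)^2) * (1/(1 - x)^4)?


Combine the factors: (1/(1 - x)^2) * (1/(1 - x)^4) = 1/(1 - x)^6.
Then use 1/(1 - x)^r = sum_{k>=0} C(k + r - 1, r - 1) x^k with r = 6 and k = 10:
C(15, 5) = 3003.

3003


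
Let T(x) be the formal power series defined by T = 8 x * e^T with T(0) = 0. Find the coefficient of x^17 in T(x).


Apply the Lagrange inversion formula: if T = 8 x * phi(T) with phi(t) = e^t, then
[x^n] T = 8^n * (1/n) [t^(n-1)] phi(t)^n = 8^n * (1/n) [t^(n-1)] e^(n t) = 8^n * (1/n) * n^(n-1) / (n-1)! = 8^n * n^(n-1) / n!.
When c = 1 this is the Cayley count of rooted labeled trees on n vertices, divided by n!.
For n = 17: 8^17 * 17^16 / 17! = 2251799813685248 * 48661191875666868481/355687428096000 = 196704214296818916062708891648/638512875.

196704214296818916062708891648/638512875


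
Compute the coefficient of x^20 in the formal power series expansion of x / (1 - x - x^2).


Let f(x) = sum_{k>=0} a_k x^k. Multiplying f(x) * (1 - x - x^2) = x and matching coefficients gives a_0 = 0, a_1 = 1, and a_k = a_{k-1} + a_{k-2} for k >= 2. These are the Fibonacci numbers F_k.
Iterating from F_0 = 0, F_1 = 1:
F_0=0, F_1=1, F_2=1, F_3=2, F_4=3, F_5=5, F_6=8, F_7=13, F_8=21, F_9=34, ...
F_20 = 6765.

6765


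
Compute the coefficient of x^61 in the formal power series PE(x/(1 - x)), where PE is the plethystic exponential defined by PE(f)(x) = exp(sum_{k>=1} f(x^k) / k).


For f(x) = x/(1 - x) we have
sum_{k>=1} f(x^k) / k = sum_{k>=1} (1/k) * x^k / (1 - x^k) = sum_{k, m >= 1} x^(k m) / k,
which after exponentiating simplifies to
PE(x/(1 - x)) = prod_{k>=1} 1 / (1 - x^k).
This is the generating function for the partition function p(n), so the coefficient of x^61 is p(61).
Computing p(61) by dynamic programming over parts 1, 2, ..., 61: p(61) = 1121505.

1121505


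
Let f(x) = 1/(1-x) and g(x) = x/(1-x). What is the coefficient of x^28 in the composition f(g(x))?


First simplify the composition: f(g(x)) = 1/(1 - x/(1-x)) = (1-x)/((1-x) - x) = (1-x)/(1-2x).
Now extract the coefficient. Write (1-x)/(1-2x) = 1/(1-2x) - x/(1-2x).
The coefficient of x^n in 1/(1-2x) is 2^n, and in x/(1-2x) is 2^(n-1) (for n >= 1).
So the coefficient of x^28 is 2^28 - 2^27 = 268435456 - 134217728 = 134217728.

134217728


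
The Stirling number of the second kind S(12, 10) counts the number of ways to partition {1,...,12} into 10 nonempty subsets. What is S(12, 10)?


Using the explicit formula S(n,k) = (1/k!) sum_{j=0}^{k} (-1)^(k-j) C(k,j) j^n:
S(12, 10) = 1705
Equivalently, S(n,k) is n! times the coefficient of x^n in the EGF (e^x - 1)^k / k!.

1705


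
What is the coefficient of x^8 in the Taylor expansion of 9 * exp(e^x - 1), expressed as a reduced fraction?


exp(e^x - 1) = sum_{k>=0} Bell_k x^k / k!, where Bell_k is the k-th Bell number.
So the coefficient of x^8 is 9 * Bell_8 / 8!.
Computing: Bell_8 = 4140 and 8! = 40320, giving
9 * 4140/40320 = 207/224.

207/224


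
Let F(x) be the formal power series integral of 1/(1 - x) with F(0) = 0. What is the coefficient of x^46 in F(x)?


1/(1 - x) = sum_{k>=0} x^k. Integrating termwise and using F(0) = 0 gives
F(x) = sum_{k>=0} x^(k+1) / (k+1) = sum_{m>=1} x^m / m = -ln(1 - x).
So the coefficient of x^46 is 1/46 = 1/46.

1/46


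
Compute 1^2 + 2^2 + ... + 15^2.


This power sum has a closed form given by Faulhaber's formula
sum_{k=1}^{m} k^p = (1 / (p + 1)) * sum_{j=0}^{p} C(p + 1, j) B_j m^(p + 1 - j),
but for small m direct computation is fastest:
1 + 4 + 9 + 16 + 25 + 36 + 49 + 64 + 81 + 100 + 121 + 144 + 169 + 196 + 225 = 1240.

1240


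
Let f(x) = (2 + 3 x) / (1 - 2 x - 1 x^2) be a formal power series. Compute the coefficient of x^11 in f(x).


Write f(x) = sum_{k>=0} a_k x^k. Multiplying both sides by 1 - 2 x - 1 x^2 gives
(1 - 2 x - 1 x^2) sum_{k>=0} a_k x^k = 2 + 3 x.
Matching coefficients:
 x^0: a_0 = 2
 x^1: a_1 - 2 a_0 = 3  =>  a_1 = 2*2 + 3 = 7
 x^k (k >= 2): a_k = 2 a_{k-1} + 1 a_{k-2}.
Iterating: a_2 = 16, a_3 = 39, a_4 = 94, a_5 = 227, a_6 = 548, a_7 = 1323, a_8 = 3194, a_9 = 7711, a_10 = 18616, a_11 = 44943.
So the coefficient of x^11 is 44943.

44943


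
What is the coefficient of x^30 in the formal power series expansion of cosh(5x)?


The Maclaurin series is cosh(t) = sum_{m>=0} t^(2m) / (2m)!, so substituting t = 5x, only even powers of x are nonzero, with coefficient of x^(2m) equal to 5^(2m) / (2m)!.
For x^30 the coefficient is 5^30/30! = 931322574615478515625/265252859812191058636308480000000 = 11920928955078125/3395236605596045550544748544.

11920928955078125/3395236605596045550544748544


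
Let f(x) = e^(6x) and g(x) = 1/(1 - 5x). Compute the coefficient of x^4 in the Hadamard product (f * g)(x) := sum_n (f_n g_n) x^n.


Expanding: f_k = 6^k/k! (from e^(6x)) and g_k = 5^k (from 1/(1 - 5x)). So the Hadamard coefficient (f * g)_k = 6^k 5^k / k! = (30)^k / k!.
For k = 4: 30^4/4! = 810000/24 = 33750.

33750


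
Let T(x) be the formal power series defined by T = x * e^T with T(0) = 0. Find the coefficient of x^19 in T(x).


Apply the Lagrange inversion formula: if T = x * phi(T) with phi(t) = e^t, then
[x^n] T = (1/n) [t^(n-1)] phi(t)^n = (1/n) [t^(n-1)] e^(n t) = (1/n) * n^(n-1) / (n-1)! = n^(n-1) / n!.
When c = 1 this is the Cayley count of rooted labeled trees on n vertices, divided by n!.
For n = 19: 19^18 / 19! = 104127350297911241532841/121645100408832000 = 5480386857784802185939/6402373705728000.

5480386857784802185939/6402373705728000


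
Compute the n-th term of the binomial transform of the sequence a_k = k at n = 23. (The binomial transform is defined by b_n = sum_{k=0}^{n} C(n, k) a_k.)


With a_k = k, b_n = sum_{k=0}^{n} C(n, k) k. Using k * C(n, k) = n * C(n-1, k-1) gives b_n = n * sum_{k>=1} C(n-1, k-1) = n * 2^(n-1).
For n = 23: 23 * 2^22 = 23 * 4194304 = 96468992.

96468992


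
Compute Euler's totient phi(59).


phi(n) counts integers in [1, n] coprime to n. Using the multiplicative formula phi(n) = n * prod_{p | n} (1 - 1/p):
59 = 59, so
phi(59) = 59 * (1 - 1/59) = 58.

58


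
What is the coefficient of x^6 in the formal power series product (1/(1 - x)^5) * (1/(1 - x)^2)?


Combine the factors: (1/(1 - x)^5) * (1/(1 - x)^2) = 1/(1 - x)^7.
Then use 1/(1 - x)^r = sum_{k>=0} C(k + r - 1, r - 1) x^k with r = 7 and k = 6:
C(12, 6) = 924.

924


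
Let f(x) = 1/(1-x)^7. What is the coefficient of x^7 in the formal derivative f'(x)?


Differentiate: d/dx [ 1/(1-x)^r ] = r / (1-x)^(r+1).
Here r = 7, so f'(x) = 7 / (1-x)^8.
The expansion of 1/(1-x)^(r+1) has coefficient of x^n equal to C(n+r, r).
So the coefficient of x^7 in f'(x) is
7 * C(14, 7) = 7 * 3432 = 24024

24024


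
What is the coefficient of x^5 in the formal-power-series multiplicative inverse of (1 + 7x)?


The inverse is 1/(1 + 7x). Apply the geometric identity 1/(1 - y) = sum_{k>=0} y^k with y = -7x:
1/(1 + 7x) = sum_{k>=0} (-7)^k x^k.
So the coefficient of x^5 is (-7)^5 = -16807.

-16807


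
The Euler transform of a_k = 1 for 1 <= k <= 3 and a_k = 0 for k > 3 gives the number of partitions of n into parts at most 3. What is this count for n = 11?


Partitions of 11 into parts at most 3:
Using generating function (1-x)^(-1)(1-x^2)^(-1)(1-x^3)^(-1),
the coefficient of x^11 = 16

16


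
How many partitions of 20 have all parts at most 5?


Using the generating function (1-x)^(-1)(1-x^2)^(-1)...(1-x^5)^(-1),
the coefficient of x^20 counts these restricted partitions.
Result = 192

192


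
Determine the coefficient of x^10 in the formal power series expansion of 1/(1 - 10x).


The geometric series identity gives 1/(1 - c x) = sum_{k>=0} c^k x^k, so the coefficient of x^k is c^k.
Here c = 10 and k = 10.
Computing: 10^10 = 10000000000

10000000000


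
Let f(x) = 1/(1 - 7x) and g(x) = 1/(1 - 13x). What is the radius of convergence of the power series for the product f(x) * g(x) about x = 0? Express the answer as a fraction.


The radius of 1/(1 - 7x) is 1/7 (nearest singularity at x = 1/7), and the radius of 1/(1 - 13x) is 1/13.
The product f(x)*g(x) = 1/((1 - 7x)(1 - 13x)) has singularities at both 1/7 and 1/13, so its radius of convergence is the distance to the nearest one:
min(1/7, 1/13) = 1/13.

1/13


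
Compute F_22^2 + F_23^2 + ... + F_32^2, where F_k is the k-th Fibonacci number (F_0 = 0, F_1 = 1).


There is a standard identity sum_{k=0}^{N} F_k^2 = F_N * F_{N+1} (proved inductively from the telescoping relation F_k^2 = F_k F_{k+1} - F_{k-1} F_k). Then
sum_{k=22}^{32} F_k^2 = F_32 F_33 - F_21 F_22.
Computing: F_32 = 2178309, F_33 = 3524578, F_21 = 10946, F_22 = 17711.
Sum = 2178309 * 3524578 - 10946 * 17711 = 7677426113996.

7677426113996


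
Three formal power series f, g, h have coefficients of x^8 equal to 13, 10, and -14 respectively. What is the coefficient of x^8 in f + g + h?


Series addition is componentwise:
13 + 10 + -14
= 9

9


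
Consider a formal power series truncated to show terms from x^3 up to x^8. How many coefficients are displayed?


From x^3 to x^8 inclusive, the count is 8 - 3 + 1 = 6.

6


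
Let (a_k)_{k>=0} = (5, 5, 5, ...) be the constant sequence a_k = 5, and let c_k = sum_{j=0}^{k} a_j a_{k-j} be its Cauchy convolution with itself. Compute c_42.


Since a_j = 5 for all j >= 0, the convolution sum becomes
c_k = sum_{j=0}^{k} 5 * 5 = 25 * (k + 1).
Equivalently, the generating function of (a_k) is 5/(1 - x) and its square is 25/(1 - x)^2 = sum_{k>=0} 25(k + 1) x^k.
For k = 42: 25 * 43 = 1075.

1075
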